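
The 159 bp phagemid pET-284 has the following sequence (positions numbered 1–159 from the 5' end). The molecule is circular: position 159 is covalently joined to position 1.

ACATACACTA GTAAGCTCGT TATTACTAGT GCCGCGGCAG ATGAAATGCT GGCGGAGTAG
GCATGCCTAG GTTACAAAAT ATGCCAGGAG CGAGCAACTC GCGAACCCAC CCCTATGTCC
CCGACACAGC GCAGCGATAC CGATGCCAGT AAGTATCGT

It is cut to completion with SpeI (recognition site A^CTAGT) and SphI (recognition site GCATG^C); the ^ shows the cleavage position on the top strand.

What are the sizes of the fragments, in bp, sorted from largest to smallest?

101, 40, 18 bp

SpeI sites (ACTAGT) start at positions 7, 25.
SpeI cuts after the first base of each site, so after positions 7, 25.
The SphI site (GCATGC) starts at position 61.
SphI cuts after base 5 of each site (before the last base), so after position 65.
Combined cut positions: 7, 25, 65.
Circular molecule, 3 cuts → 3 fragments:
  8–25 → 18 bp
  26–65 → 40 bp
  66–159 then 1–7 → 94 + 7 = 101 bp
Sorted largest to smallest: 101, 40, 18 bp.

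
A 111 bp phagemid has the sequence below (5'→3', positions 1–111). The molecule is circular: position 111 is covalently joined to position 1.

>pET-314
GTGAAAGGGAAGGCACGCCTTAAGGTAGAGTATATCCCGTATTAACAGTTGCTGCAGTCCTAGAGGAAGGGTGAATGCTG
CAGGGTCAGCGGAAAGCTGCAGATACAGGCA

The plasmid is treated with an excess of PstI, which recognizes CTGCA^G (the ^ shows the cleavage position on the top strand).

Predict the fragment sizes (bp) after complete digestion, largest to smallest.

PstI sites (CTGCAG) start at positions 52, 78, 97.
PstI cuts after base 5 of each site (before the last base), so after positions 56, 82, 101.
Circular molecule, 3 cuts → 3 fragments:
  57–82 → 26 bp
  83–101 → 19 bp
  102–111 then 1–56 → 10 + 56 = 66 bp
Sorted largest to smallest: 66, 26, 19 bp.

66, 26, 19 bp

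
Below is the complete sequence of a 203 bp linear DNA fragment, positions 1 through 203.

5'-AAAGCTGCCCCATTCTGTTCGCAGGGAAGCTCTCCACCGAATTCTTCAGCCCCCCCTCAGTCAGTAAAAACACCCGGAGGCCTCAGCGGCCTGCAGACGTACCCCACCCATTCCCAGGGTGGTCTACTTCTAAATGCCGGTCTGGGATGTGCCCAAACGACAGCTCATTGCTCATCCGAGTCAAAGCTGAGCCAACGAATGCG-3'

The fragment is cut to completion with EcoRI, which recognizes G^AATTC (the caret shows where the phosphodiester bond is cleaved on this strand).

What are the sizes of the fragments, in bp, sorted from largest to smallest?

164, 39 bp

The EcoRI site (GAATTC) starts at position 39.
EcoRI cuts after the first base of each site, so after position 39.
Linear molecule, 1 cut → 2 fragments:
  1–39 → 39 bp
  40–203 → 164 bp
Sorted largest to smallest: 164, 39 bp.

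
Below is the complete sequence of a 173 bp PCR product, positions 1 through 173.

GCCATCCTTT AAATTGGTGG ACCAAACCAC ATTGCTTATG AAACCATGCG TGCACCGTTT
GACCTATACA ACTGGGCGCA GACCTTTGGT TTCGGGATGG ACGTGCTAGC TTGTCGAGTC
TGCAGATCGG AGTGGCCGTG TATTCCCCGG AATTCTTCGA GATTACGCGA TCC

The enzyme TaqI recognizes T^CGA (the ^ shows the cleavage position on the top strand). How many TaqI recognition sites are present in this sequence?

TCGA occurs starting at positions 114, 157.
TaqI cuts at 2 sites.

2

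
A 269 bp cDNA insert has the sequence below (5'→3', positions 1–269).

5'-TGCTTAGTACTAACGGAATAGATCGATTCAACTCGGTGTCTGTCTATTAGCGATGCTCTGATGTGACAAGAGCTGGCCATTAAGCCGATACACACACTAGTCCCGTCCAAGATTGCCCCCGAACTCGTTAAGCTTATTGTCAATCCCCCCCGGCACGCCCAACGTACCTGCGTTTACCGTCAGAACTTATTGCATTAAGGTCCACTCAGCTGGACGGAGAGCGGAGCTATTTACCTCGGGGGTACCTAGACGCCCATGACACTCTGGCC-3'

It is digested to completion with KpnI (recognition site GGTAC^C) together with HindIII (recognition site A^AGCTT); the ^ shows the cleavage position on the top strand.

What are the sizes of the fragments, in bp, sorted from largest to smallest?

The KpnI site (GGTACC) starts at position 241.
KpnI cuts after base 5 of each site (before the last base), so after position 245.
The HindIII site (AAGCTT) starts at position 130.
HindIII cuts after the first base of each site, so after position 130.
Combined cut positions: 130, 245.
Linear molecule, 2 cuts → 3 fragments:
  1–130 → 130 bp
  131–245 → 115 bp
  246–269 → 24 bp
Sorted largest to smallest: 130, 115, 24 bp.

130, 115, 24 bp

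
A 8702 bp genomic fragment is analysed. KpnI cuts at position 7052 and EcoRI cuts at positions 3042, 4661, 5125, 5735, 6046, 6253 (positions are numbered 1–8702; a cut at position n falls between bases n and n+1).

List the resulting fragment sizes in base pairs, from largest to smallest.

3042, 1650, 1619, 799, 610, 464, 311, 207 bp

Combined cut positions (sorted): 3042, 4661, 5125, 5735, 6046, 6253, 7052.
Linear molecule, 7 cuts → 8 fragments:
  3042 − 0 = 3042 bp
  4661 − 3042 = 1619 bp
  5125 − 4661 = 464 bp
  5735 − 5125 = 610 bp
  6046 − 5735 = 311 bp
  6253 − 6046 = 207 bp
  7052 − 6253 = 799 bp
  8702 − 7052 = 1650 bp
Sorted largest to smallest: 3042, 1650, 1619, 799, 610, 464, 311, 207 bp.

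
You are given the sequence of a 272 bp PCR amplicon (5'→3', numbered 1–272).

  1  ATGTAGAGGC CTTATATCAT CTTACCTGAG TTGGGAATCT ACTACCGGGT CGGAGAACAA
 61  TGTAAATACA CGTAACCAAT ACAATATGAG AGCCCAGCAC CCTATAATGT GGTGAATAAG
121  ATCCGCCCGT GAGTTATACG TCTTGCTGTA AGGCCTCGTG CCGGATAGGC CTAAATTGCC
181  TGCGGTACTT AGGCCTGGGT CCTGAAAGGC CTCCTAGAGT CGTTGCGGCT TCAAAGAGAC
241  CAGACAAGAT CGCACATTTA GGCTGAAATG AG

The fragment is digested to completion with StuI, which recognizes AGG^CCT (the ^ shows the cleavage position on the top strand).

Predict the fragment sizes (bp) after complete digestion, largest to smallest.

StuI sites (AGGCCT) start at positions 7, 151, 167, 191, 207.
StuI cuts after base 3 of each site, so after positions 9, 153, 169, 193, 209.
Linear molecule, 5 cuts → 6 fragments:
  1–9 → 9 bp
  10–153 → 144 bp
  154–169 → 16 bp
  170–193 → 24 bp
  194–209 → 16 bp
  210–272 → 63 bp
Sorted largest to smallest: 144, 63, 24, 16, 16, 9 bp.

144, 63, 24, 16, 16, 9 bp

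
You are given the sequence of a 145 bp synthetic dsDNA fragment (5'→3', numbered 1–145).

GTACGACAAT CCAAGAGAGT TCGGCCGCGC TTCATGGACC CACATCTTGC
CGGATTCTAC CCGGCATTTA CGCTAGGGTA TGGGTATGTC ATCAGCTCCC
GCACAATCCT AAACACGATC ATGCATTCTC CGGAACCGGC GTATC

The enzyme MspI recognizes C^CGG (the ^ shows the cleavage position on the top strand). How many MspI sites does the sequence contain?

CCGG occurs starting at positions 50, 61, 130, 136.
MspI cuts at 4 sites.

4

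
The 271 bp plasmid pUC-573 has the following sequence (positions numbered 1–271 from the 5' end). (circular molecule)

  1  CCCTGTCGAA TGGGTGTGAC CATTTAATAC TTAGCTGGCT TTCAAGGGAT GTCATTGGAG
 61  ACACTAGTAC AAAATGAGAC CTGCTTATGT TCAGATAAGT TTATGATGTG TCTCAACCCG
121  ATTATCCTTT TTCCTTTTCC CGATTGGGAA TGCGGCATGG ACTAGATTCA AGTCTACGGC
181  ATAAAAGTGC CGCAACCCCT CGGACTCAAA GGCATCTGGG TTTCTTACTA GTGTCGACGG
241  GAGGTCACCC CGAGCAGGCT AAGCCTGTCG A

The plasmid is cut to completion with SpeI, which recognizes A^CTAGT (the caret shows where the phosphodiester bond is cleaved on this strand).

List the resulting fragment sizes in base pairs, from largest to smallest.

164, 107 bp

SpeI sites (ACTAGT) start at positions 63, 227.
SpeI cuts after the first base of each site, so after positions 63, 227.
Circular molecule, 2 cuts → 2 fragments:
  64–227 → 164 bp
  228–271 then 1–63 → 44 + 63 = 107 bp
Sorted largest to smallest: 164, 107 bp.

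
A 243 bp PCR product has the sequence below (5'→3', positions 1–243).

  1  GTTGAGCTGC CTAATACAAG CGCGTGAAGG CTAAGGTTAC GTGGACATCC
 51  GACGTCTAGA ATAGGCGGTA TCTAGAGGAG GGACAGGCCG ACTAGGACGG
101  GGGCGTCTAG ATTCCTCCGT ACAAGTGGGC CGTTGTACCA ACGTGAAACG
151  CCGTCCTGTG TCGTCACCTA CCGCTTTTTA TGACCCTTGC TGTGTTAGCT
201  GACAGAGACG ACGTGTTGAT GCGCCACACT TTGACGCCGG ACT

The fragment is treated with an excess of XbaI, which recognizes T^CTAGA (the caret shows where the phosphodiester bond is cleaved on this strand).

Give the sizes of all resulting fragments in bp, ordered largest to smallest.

XbaI sites (TCTAGA) start at positions 55, 71, 106.
XbaI cuts after the first base of each site, so after positions 55, 71, 106.
Linear molecule, 3 cuts → 4 fragments:
  1–55 → 55 bp
  56–71 → 16 bp
  72–106 → 35 bp
  107–243 → 137 bp
Sorted largest to smallest: 137, 55, 35, 16 bp.

137, 55, 35, 16 bp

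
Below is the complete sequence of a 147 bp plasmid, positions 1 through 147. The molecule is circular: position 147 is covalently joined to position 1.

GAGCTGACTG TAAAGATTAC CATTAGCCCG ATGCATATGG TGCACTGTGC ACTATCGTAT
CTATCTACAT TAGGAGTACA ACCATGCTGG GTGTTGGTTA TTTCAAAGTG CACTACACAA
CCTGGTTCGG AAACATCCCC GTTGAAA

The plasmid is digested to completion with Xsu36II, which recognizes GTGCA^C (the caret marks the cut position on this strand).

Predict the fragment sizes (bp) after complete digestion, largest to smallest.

79, 61, 7 bp

Xsu36II sites (GTGCAC) start at positions 40, 47, 108.
Xsu36II cuts after base 5 of each site (before the last base), so after positions 44, 51, 112.
Circular molecule, 3 cuts → 3 fragments:
  45–51 → 7 bp
  52–112 → 61 bp
  113–147 then 1–44 → 35 + 44 = 79 bp
Sorted largest to smallest: 79, 61, 7 bp.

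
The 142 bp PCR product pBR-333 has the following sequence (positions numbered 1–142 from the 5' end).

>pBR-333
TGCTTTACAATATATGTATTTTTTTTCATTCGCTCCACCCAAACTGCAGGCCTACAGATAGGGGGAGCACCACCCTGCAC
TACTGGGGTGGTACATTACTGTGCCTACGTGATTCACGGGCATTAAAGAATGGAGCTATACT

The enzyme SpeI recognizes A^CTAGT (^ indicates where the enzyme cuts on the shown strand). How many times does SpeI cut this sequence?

0

No occurrence of ACTAGT is present in the sequence.
SpeI does not cut: 0 sites.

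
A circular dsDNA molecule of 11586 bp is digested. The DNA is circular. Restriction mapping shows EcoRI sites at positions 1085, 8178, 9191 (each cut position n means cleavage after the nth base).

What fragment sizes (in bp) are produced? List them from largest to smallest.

Circular molecule, 3 cuts → 3 fragments:
  8178 − 1085 = 7093 bp
  9191 − 8178 = 1013 bp
  wrap: 11586 − 9191 + 1085 = 3480 bp
Sorted largest to smallest: 7093, 3480, 1013 bp.

7093, 3480, 1013 bp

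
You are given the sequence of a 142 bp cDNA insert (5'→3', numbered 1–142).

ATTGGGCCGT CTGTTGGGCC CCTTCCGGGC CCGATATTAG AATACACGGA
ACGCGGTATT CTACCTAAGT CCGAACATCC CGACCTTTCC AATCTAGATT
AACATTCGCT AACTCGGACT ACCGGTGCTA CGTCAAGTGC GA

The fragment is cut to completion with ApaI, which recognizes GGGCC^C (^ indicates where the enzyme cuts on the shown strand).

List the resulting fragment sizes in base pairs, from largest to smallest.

111, 20, 11 bp

ApaI sites (GGGCCC) start at positions 16, 27.
ApaI cuts after base 5 of each site (before the last base), so after positions 20, 31.
Linear molecule, 2 cuts → 3 fragments:
  1–20 → 20 bp
  21–31 → 11 bp
  32–142 → 111 bp
Sorted largest to smallest: 111, 20, 11 bp.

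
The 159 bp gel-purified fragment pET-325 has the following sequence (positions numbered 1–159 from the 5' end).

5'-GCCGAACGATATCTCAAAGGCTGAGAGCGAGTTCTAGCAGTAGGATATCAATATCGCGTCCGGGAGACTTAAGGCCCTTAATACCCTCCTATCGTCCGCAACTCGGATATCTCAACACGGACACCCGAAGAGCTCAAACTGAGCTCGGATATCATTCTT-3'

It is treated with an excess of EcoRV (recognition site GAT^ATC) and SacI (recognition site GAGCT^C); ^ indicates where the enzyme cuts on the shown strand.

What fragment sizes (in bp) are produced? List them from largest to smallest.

62, 36, 26, 11, 10, 9, 5 bp

EcoRV sites (GATATC) start at positions 8, 44, 106, 148.
EcoRV cuts after base 3 of each site, so after positions 10, 46, 108, 150.
SacI sites (GAGCTC) start at positions 130, 141.
SacI cuts after base 5 of each site (before the last base), so after positions 134, 145.
Combined cut positions: 10, 46, 108, 134, 145, 150.
Linear molecule, 6 cuts → 7 fragments:
  1–10 → 10 bp
  11–46 → 36 bp
  47–108 → 62 bp
  109–134 → 26 bp
  135–145 → 11 bp
  146–150 → 5 bp
  151–159 → 9 bp
Sorted largest to smallest: 62, 36, 26, 11, 10, 9, 5 bp.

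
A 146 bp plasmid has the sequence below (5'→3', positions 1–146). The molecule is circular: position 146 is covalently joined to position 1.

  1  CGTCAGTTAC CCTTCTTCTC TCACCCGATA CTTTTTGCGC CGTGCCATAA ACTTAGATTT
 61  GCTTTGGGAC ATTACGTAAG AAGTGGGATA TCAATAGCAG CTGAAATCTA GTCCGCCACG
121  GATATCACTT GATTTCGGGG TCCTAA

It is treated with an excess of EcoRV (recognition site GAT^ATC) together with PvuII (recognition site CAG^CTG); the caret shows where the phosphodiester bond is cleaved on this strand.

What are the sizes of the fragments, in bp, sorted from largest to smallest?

EcoRV sites (GATATC) start at positions 87, 121.
EcoRV cuts after base 3 of each site, so after positions 89, 123.
The PvuII site (CAGCTG) starts at position 98.
PvuII cuts after base 3 of each site, so after position 100.
Combined cut positions: 89, 100, 123.
Circular molecule, 3 cuts → 3 fragments:
  90–100 → 11 bp
  101–123 → 23 bp
  124–146 then 1–89 → 23 + 89 = 112 bp
Sorted largest to smallest: 112, 23, 11 bp.

112, 23, 11 bp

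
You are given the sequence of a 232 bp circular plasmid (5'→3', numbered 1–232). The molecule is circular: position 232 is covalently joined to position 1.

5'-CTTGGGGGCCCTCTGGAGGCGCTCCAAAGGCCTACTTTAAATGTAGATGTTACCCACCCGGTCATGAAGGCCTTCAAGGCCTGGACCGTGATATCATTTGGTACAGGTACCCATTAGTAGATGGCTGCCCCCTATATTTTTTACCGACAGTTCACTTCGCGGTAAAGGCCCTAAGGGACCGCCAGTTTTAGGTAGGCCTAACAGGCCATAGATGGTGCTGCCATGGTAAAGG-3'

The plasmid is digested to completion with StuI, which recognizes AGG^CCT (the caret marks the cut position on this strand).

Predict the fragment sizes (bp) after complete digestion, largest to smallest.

117, 66, 40, 9 bp

StuI sites (AGGCCT) start at positions 28, 68, 77, 194.
StuI cuts after base 3 of each site, so after positions 30, 70, 79, 196.
Circular molecule, 4 cuts → 4 fragments:
  31–70 → 40 bp
  71–79 → 9 bp
  80–196 → 117 bp
  197–232 then 1–30 → 36 + 30 = 66 bp
Sorted largest to smallest: 117, 66, 40, 9 bp.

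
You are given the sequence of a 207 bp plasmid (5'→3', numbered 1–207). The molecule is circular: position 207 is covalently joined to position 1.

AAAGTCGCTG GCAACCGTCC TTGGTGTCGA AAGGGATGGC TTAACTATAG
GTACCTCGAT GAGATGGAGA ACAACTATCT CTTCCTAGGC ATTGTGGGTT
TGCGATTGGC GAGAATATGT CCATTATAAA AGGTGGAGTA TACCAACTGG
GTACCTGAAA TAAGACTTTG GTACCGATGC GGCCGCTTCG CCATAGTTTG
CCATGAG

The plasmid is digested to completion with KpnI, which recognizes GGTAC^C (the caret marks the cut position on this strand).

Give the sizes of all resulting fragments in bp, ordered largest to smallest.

100, 87, 20 bp

KpnI sites (GGTACC) start at positions 50, 150, 170.
KpnI cuts after base 5 of each site (before the last base), so after positions 54, 154, 174.
Circular molecule, 3 cuts → 3 fragments:
  55–154 → 100 bp
  155–174 → 20 bp
  175–207 then 1–54 → 33 + 54 = 87 bp
Sorted largest to smallest: 100, 87, 20 bp.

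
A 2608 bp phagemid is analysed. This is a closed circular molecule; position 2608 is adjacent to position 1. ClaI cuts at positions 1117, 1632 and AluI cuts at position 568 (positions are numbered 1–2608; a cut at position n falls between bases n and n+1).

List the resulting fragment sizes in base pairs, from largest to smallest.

1544, 549, 515 bp

Combined cut positions (sorted): 568, 1117, 1632.
Circular molecule, 3 cuts → 3 fragments:
  1117 − 568 = 549 bp
  1632 − 1117 = 515 bp
  wrap: 2608 − 1632 + 568 = 1544 bp
Sorted largest to smallest: 1544, 549, 515 bp.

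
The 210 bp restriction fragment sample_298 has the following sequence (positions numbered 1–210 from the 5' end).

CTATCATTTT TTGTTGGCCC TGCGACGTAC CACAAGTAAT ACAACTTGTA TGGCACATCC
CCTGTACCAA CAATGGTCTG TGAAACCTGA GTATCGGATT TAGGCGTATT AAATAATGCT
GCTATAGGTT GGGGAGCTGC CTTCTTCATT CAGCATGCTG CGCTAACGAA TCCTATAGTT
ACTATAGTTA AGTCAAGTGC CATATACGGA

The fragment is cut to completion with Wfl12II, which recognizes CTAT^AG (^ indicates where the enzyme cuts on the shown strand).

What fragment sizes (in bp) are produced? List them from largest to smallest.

Wfl12II sites (CTATAG) start at positions 122, 173, 182.
Wfl12II cuts after base 4 of each site, so after positions 125, 176, 185.
Linear molecule, 3 cuts → 4 fragments:
  1–125 → 125 bp
  126–176 → 51 bp
  177–185 → 9 bp
  186–210 → 25 bp
Sorted largest to smallest: 125, 51, 25, 9 bp.

125, 51, 25, 9 bp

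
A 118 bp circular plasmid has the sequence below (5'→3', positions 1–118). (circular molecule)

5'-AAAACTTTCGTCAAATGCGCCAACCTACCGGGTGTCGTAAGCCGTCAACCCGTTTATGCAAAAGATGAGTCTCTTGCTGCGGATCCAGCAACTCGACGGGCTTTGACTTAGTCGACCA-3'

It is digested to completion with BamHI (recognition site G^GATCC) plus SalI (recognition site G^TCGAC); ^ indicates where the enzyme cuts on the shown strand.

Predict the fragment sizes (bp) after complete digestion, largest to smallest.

88, 30 bp

The BamHI site (GGATCC) starts at position 81.
BamHI cuts after the first base of each site, so after position 81.
The SalI site (GTCGAC) starts at position 111.
SalI cuts after the first base of each site, so after position 111.
Combined cut positions: 81, 111.
Circular molecule, 2 cuts → 2 fragments:
  82–111 → 30 bp
  112–118 then 1–81 → 7 + 81 = 88 bp
Sorted largest to smallest: 88, 30 bp.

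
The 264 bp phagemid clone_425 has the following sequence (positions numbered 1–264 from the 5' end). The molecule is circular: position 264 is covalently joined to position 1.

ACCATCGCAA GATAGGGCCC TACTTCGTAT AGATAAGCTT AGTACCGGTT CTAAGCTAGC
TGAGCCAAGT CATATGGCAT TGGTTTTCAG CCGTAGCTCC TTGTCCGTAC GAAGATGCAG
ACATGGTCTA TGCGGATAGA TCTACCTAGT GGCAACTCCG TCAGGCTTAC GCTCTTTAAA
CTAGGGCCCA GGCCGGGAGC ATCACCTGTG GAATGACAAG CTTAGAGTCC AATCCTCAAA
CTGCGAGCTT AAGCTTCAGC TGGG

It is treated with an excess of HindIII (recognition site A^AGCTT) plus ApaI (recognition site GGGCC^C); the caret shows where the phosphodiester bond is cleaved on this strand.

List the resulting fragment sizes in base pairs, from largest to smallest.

HindIII sites (AAGCTT) start at positions 35, 218, 251.
HindIII cuts after the first base of each site, so after positions 35, 218, 251.
ApaI sites (GGGCCC) start at positions 15, 184.
ApaI cuts after base 5 of each site (before the last base), so after positions 19, 188.
Combined cut positions: 19, 35, 188, 218, 251.
Circular molecule, 5 cuts → 5 fragments:
  20–35 → 16 bp
  36–188 → 153 bp
  189–218 → 30 bp
  219–251 → 33 bp
  252–264 then 1–19 → 13 + 19 = 32 bp
Sorted largest to smallest: 153, 33, 32, 30, 16 bp.

153, 33, 32, 30, 16 bp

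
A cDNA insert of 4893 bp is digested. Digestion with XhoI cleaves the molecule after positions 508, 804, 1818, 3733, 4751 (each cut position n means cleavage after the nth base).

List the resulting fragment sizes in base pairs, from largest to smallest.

Linear molecule, 5 cuts → 6 fragments:
  508 − 0 = 508 bp
  804 − 508 = 296 bp
  1818 − 804 = 1014 bp
  3733 − 1818 = 1915 bp
  4751 − 3733 = 1018 bp
  4893 − 4751 = 142 bp
Sorted largest to smallest: 1915, 1018, 1014, 508, 296, 142 bp.

1915, 1018, 1014, 508, 296, 142 bp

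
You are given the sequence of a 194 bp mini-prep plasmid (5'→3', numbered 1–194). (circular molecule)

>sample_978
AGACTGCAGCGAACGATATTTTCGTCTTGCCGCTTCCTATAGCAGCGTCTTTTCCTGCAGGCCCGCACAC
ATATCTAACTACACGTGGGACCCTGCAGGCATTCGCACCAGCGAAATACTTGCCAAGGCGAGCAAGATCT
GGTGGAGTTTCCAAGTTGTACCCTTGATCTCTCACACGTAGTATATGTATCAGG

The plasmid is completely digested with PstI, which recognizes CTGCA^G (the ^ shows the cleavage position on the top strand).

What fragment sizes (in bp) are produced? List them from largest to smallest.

105, 51, 38 bp

PstI sites (CTGCAG) start at positions 4, 55, 93.
PstI cuts after base 5 of each site (before the last base), so after positions 8, 59, 97.
Circular molecule, 3 cuts → 3 fragments:
  9–59 → 51 bp
  60–97 → 38 bp
  98–194 then 1–8 → 97 + 8 = 105 bp
Sorted largest to smallest: 105, 51, 38 bp.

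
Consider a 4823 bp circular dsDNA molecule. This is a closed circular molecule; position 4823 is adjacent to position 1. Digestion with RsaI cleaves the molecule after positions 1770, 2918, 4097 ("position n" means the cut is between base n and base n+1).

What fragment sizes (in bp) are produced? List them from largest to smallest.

Circular molecule, 3 cuts → 3 fragments:
  2918 − 1770 = 1148 bp
  4097 − 2918 = 1179 bp
  wrap: 4823 − 4097 + 1770 = 2496 bp
Sorted largest to smallest: 2496, 1179, 1148 bp.

2496, 1179, 1148 bp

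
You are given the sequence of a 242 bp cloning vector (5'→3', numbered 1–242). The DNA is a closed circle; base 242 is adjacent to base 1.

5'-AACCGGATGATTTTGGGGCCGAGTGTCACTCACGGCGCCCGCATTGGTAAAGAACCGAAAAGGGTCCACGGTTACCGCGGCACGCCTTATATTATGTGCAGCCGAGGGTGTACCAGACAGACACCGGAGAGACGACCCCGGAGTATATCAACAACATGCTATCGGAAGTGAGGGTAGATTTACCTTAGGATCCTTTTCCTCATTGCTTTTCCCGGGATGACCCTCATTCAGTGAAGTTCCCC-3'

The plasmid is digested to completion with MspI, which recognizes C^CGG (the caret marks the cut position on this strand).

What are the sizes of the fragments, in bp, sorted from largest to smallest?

121, 74, 33, 14 bp

MspI sites (CCGG) start at positions 3, 124, 138, 212.
MspI cuts after the first base of each site, so after positions 3, 124, 138, 212.
Circular molecule, 4 cuts → 4 fragments:
  4–124 → 121 bp
  125–138 → 14 bp
  139–212 → 74 bp
  213–242 then 1–3 → 30 + 3 = 33 bp
Sorted largest to smallest: 121, 74, 33, 14 bp.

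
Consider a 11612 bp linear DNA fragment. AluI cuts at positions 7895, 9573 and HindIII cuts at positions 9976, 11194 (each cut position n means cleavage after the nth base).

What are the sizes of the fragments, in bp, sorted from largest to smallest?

7895, 1678, 1218, 418, 403 bp

Combined cut positions (sorted): 7895, 9573, 9976, 11194.
Linear molecule, 4 cuts → 5 fragments:
  7895 − 0 = 7895 bp
  9573 − 7895 = 1678 bp
  9976 − 9573 = 403 bp
  11194 − 9976 = 1218 bp
  11612 − 11194 = 418 bp
Sorted largest to smallest: 7895, 1678, 1218, 418, 403 bp.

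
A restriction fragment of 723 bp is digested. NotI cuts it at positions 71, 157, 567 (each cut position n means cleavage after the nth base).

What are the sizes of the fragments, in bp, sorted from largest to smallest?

Linear molecule, 3 cuts → 4 fragments:
  71 − 0 = 71 bp
  157 − 71 = 86 bp
  567 − 157 = 410 bp
  723 − 567 = 156 bp
Sorted largest to smallest: 410, 156, 86, 71 bp.

410, 156, 86, 71 bp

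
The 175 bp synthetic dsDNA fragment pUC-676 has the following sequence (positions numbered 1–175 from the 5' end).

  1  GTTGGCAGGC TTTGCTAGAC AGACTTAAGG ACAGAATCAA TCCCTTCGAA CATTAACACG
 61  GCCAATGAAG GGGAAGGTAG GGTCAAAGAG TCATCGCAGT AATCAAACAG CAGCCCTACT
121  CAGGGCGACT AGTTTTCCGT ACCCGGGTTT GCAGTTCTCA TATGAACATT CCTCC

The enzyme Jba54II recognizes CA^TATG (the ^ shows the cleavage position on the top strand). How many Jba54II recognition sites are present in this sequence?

CATATG occurs starting at position 159.
Jba54II cuts at 1 site.

1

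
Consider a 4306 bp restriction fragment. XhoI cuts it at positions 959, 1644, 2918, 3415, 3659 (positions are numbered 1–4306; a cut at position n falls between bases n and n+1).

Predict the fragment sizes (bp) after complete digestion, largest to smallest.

1274, 959, 685, 647, 497, 244 bp

Linear molecule, 5 cuts → 6 fragments:
  959 − 0 = 959 bp
  1644 − 959 = 685 bp
  2918 − 1644 = 1274 bp
  3415 − 2918 = 497 bp
  3659 − 3415 = 244 bp
  4306 − 3659 = 647 bp
Sorted largest to smallest: 1274, 959, 685, 647, 497, 244 bp.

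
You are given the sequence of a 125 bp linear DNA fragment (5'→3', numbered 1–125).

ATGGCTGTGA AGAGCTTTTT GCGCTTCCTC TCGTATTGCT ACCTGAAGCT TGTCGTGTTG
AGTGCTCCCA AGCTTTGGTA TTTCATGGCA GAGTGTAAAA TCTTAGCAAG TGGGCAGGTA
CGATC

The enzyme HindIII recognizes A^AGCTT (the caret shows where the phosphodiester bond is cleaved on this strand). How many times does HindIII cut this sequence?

AAGCTT occurs starting at positions 46, 70.
HindIII cuts at 2 sites.

2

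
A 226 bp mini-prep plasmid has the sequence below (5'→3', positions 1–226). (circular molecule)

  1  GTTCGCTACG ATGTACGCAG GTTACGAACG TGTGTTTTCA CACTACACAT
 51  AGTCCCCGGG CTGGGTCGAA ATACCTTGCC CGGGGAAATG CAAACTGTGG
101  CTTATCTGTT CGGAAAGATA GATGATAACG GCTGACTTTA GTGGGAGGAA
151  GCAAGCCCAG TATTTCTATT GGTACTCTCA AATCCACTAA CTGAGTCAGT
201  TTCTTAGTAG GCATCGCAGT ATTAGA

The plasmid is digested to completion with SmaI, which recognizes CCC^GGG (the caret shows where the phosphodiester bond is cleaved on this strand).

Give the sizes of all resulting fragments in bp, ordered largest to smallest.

202, 24 bp

SmaI sites (CCCGGG) start at positions 55, 79.
SmaI cuts after base 3 of each site, so after positions 57, 81.
Circular molecule, 2 cuts → 2 fragments:
  58–81 → 24 bp
  82–226 then 1–57 → 145 + 57 = 202 bp
Sorted largest to smallest: 202, 24 bp.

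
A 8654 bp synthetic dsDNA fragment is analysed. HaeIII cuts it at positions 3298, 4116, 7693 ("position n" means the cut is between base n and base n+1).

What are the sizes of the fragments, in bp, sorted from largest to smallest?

3577, 3298, 961, 818 bp

Linear molecule, 3 cuts → 4 fragments:
  3298 − 0 = 3298 bp
  4116 − 3298 = 818 bp
  7693 − 4116 = 3577 bp
  8654 − 7693 = 961 bp
Sorted largest to smallest: 3577, 3298, 961, 818 bp.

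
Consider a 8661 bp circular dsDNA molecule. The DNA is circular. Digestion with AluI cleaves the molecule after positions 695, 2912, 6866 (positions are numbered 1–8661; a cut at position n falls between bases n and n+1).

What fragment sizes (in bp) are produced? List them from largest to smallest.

3954, 2490, 2217 bp

Circular molecule, 3 cuts → 3 fragments:
  2912 − 695 = 2217 bp
  6866 − 2912 = 3954 bp
  wrap: 8661 − 6866 + 695 = 2490 bp
Sorted largest to smallest: 3954, 2490, 2217 bp.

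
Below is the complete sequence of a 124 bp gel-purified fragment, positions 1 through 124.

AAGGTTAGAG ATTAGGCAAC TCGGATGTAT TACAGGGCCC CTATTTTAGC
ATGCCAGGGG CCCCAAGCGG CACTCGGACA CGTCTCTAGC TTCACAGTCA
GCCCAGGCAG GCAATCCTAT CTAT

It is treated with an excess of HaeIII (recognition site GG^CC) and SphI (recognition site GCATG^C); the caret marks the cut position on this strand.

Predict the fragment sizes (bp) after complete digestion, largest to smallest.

HaeIII sites (GGCC) start at positions 36, 59.
HaeIII cuts after base 2 of each site, so after positions 37, 60.
The SphI site (GCATGC) starts at position 49.
SphI cuts after base 5 of each site (before the last base), so after position 53.
Combined cut positions: 37, 53, 60.
Linear molecule, 3 cuts → 4 fragments:
  1–37 → 37 bp
  38–53 → 16 bp
  54–60 → 7 bp
  61–124 → 64 bp
Sorted largest to smallest: 64, 37, 16, 7 bp.

64, 37, 16, 7 bp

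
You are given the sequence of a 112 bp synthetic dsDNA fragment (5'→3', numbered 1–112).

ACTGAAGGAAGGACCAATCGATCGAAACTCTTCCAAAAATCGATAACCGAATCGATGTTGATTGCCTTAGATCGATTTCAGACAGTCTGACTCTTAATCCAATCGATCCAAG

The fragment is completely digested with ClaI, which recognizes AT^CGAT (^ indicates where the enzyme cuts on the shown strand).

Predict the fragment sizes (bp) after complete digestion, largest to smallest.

31, 22, 20, 18, 12, 9 bp

ClaI sites (ATCGAT) start at positions 17, 39, 51, 71, 102.
ClaI cuts after base 2 of each site, so after positions 18, 40, 52, 72, 103.
Linear molecule, 5 cuts → 6 fragments:
  1–18 → 18 bp
  19–40 → 22 bp
  41–52 → 12 bp
  53–72 → 20 bp
  73–103 → 31 bp
  104–112 → 9 bp
Sorted largest to smallest: 31, 22, 20, 18, 12, 9 bp.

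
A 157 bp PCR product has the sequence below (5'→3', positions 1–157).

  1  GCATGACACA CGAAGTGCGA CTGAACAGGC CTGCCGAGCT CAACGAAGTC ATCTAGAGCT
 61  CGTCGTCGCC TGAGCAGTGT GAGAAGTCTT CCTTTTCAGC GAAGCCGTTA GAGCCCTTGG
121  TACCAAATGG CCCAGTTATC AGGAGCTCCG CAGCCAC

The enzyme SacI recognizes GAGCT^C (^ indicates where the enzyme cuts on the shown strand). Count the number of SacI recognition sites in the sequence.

GAGCTC occurs starting at positions 36, 56, 143.
SacI cuts at 3 sites.

3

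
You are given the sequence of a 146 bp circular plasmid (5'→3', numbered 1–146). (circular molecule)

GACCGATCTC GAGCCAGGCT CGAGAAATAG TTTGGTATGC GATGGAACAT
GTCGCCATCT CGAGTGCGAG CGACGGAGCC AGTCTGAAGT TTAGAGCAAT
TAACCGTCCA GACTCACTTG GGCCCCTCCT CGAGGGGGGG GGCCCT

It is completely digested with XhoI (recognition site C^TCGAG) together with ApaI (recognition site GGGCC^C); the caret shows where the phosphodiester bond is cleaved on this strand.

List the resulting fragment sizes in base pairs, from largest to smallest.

65, 40, 15, 11, 10, 5 bp

XhoI sites (CTCGAG) start at positions 8, 19, 59, 129.
XhoI cuts after the first base of each site, so after positions 8, 19, 59, 129.
ApaI sites (GGGCCC) start at positions 120, 140.
ApaI cuts after base 5 of each site (before the last base), so after positions 124, 144.
Combined cut positions: 8, 19, 59, 124, 129, 144.
Circular molecule, 6 cuts → 6 fragments:
  9–19 → 11 bp
  20–59 → 40 bp
  60–124 → 65 bp
  125–129 → 5 bp
  130–144 → 15 bp
  145–146 then 1–8 → 2 + 8 = 10 bp
Sorted largest to smallest: 65, 40, 15, 11, 10, 5 bp.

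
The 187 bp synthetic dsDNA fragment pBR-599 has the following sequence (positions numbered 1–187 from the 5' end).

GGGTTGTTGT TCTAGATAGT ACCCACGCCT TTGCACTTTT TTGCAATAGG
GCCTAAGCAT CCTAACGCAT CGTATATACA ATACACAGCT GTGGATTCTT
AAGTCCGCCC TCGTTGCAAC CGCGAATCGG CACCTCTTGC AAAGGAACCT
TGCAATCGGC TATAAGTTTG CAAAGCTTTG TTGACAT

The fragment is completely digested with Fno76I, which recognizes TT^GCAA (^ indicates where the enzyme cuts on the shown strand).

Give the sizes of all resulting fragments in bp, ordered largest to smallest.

Fno76I sites (TTGCAA) start at positions 41, 114, 137, 150, 168.
Fno76I cuts after base 2 of each site, so after positions 42, 115, 138, 151, 169.
Linear molecule, 5 cuts → 6 fragments:
  1–42 → 42 bp
  43–115 → 73 bp
  116–138 → 23 bp
  139–151 → 13 bp
  152–169 → 18 bp
  170–187 → 18 bp
Sorted largest to smallest: 73, 42, 23, 18, 18, 13 bp.

73, 42, 23, 18, 18, 13 bp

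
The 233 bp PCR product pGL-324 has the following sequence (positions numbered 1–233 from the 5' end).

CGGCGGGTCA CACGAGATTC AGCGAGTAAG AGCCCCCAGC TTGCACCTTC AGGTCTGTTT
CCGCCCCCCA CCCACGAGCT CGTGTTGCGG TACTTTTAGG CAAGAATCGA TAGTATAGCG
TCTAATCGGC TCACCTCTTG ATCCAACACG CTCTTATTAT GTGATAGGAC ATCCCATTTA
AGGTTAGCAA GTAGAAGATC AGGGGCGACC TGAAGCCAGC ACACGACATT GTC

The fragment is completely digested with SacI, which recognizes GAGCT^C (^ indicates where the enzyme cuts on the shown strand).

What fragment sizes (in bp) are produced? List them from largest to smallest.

The SacI site (GAGCTC) starts at position 76.
SacI cuts after base 5 of each site (before the last base), so after position 80.
Linear molecule, 1 cut → 2 fragments:
  1–80 → 80 bp
  81–233 → 153 bp
Sorted largest to smallest: 153, 80 bp.

153, 80 bp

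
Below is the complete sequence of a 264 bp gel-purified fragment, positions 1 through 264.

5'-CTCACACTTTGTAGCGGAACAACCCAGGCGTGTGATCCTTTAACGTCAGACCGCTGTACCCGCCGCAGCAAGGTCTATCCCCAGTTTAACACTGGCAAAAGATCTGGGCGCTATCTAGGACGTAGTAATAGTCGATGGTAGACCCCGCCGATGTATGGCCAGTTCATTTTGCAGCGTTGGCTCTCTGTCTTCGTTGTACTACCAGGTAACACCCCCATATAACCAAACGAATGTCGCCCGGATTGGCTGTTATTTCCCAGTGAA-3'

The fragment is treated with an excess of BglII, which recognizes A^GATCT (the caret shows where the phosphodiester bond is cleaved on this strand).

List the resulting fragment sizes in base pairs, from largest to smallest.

The BglII site (AGATCT) starts at position 100.
BglII cuts after the first base of each site, so after position 100.
Linear molecule, 1 cut → 2 fragments:
  1–100 → 100 bp
  101–264 → 164 bp
Sorted largest to smallest: 164, 100 bp.

164, 100 bp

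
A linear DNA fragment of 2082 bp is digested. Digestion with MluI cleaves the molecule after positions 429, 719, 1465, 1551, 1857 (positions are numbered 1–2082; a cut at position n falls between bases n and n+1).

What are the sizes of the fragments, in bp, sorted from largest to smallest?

746, 429, 306, 290, 225, 86 bp

Linear molecule, 5 cuts → 6 fragments:
  429 − 0 = 429 bp
  719 − 429 = 290 bp
  1465 − 719 = 746 bp
  1551 − 1465 = 86 bp
  1857 − 1551 = 306 bp
  2082 − 1857 = 225 bp
Sorted largest to smallest: 746, 429, 306, 290, 225, 86 bp.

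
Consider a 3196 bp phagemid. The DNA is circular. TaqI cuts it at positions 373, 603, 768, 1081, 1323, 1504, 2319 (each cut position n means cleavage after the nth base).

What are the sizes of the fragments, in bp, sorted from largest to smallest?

Circular molecule, 7 cuts → 7 fragments:
  603 − 373 = 230 bp
  768 − 603 = 165 bp
  1081 − 768 = 313 bp
  1323 − 1081 = 242 bp
  1504 − 1323 = 181 bp
  2319 − 1504 = 815 bp
  wrap: 3196 − 2319 + 373 = 1250 bp
Sorted largest to smallest: 1250, 815, 313, 242, 230, 181, 165 bp.

1250, 815, 313, 242, 230, 181, 165 bp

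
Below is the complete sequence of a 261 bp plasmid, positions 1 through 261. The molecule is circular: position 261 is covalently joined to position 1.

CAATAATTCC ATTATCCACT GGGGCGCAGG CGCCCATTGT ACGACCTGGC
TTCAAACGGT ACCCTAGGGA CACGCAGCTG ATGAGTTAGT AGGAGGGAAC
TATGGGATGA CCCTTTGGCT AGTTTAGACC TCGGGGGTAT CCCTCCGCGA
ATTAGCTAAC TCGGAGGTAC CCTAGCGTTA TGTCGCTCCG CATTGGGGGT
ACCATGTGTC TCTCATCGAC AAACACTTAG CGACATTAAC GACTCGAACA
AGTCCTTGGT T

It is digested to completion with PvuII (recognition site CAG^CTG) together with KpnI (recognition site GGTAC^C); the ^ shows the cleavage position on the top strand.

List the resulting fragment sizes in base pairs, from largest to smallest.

121, 93, 32, 15 bp

The PvuII site (CAGCTG) starts at position 75.
PvuII cuts after base 3 of each site, so after position 77.
KpnI sites (GGTACC) start at positions 58, 166, 198.
KpnI cuts after base 5 of each site (before the last base), so after positions 62, 170, 202.
Combined cut positions: 62, 77, 170, 202.
Circular molecule, 4 cuts → 4 fragments:
  63–77 → 15 bp
  78–170 → 93 bp
  171–202 → 32 bp
  203–261 then 1–62 → 59 + 62 = 121 bp
Sorted largest to smallest: 121, 93, 32, 15 bp.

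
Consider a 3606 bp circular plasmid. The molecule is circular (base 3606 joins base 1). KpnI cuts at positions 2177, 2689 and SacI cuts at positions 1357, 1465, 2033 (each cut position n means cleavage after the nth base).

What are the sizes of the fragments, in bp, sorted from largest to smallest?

2274, 568, 512, 144, 108 bp

Combined cut positions (sorted): 1357, 1465, 2033, 2177, 2689.
Circular molecule, 5 cuts → 5 fragments:
  1465 − 1357 = 108 bp
  2033 − 1465 = 568 bp
  2177 − 2033 = 144 bp
  2689 − 2177 = 512 bp
  wrap: 3606 − 2689 + 1357 = 2274 bp
Sorted largest to smallest: 2274, 568, 512, 144, 108 bp.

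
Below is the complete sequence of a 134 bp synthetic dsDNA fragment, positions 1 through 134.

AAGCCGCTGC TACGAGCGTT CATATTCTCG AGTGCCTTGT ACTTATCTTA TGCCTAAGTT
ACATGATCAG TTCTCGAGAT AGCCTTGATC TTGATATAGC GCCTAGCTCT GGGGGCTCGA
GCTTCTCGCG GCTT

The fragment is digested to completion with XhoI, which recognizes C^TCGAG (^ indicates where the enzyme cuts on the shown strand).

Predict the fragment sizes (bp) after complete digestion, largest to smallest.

46, 43, 27, 18 bp

XhoI sites (CTCGAG) start at positions 27, 73, 116.
XhoI cuts after the first base of each site, so after positions 27, 73, 116.
Linear molecule, 3 cuts → 4 fragments:
  1–27 → 27 bp
  28–73 → 46 bp
  74–116 → 43 bp
  117–134 → 18 bp
Sorted largest to smallest: 46, 43, 27, 18 bp.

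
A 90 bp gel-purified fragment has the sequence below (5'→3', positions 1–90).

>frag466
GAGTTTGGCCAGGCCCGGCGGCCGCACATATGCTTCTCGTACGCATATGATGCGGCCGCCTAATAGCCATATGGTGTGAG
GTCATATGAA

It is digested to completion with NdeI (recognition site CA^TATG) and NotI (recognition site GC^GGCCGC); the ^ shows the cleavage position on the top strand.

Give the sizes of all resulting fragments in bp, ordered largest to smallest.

19, 17, 16, 15, 9, 8, 6 bp

NdeI sites (CATATG) start at positions 27, 44, 68, 83.
NdeI cuts after base 2 of each site, so after positions 28, 45, 69, 84.
NotI sites (GCGGCCGC) start at positions 18, 52.
NotI cuts after base 2 of each site, so after positions 19, 53.
Combined cut positions: 19, 28, 45, 53, 69, 84.
Linear molecule, 6 cuts → 7 fragments:
  1–19 → 19 bp
  20–28 → 9 bp
  29–45 → 17 bp
  46–53 → 8 bp
  54–69 → 16 bp
  70–84 → 15 bp
  85–90 → 6 bp
Sorted largest to smallest: 19, 17, 16, 15, 9, 8, 6 bp.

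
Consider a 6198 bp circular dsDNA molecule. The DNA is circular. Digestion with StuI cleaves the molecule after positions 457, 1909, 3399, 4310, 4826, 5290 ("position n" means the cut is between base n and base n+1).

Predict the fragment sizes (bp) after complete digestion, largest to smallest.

Circular molecule, 6 cuts → 6 fragments:
  1909 − 457 = 1452 bp
  3399 − 1909 = 1490 bp
  4310 − 3399 = 911 bp
  4826 − 4310 = 516 bp
  5290 − 4826 = 464 bp
  wrap: 6198 − 5290 + 457 = 1365 bp
Sorted largest to smallest: 1490, 1452, 1365, 911, 516, 464 bp.

1490, 1452, 1365, 911, 516, 464 bp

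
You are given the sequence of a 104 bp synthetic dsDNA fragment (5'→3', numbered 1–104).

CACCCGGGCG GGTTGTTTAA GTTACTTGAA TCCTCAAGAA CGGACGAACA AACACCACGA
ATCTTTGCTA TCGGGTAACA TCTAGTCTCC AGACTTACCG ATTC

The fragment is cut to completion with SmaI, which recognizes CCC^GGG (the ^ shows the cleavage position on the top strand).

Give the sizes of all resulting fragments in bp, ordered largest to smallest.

99, 5 bp

The SmaI site (CCCGGG) starts at position 3.
SmaI cuts after base 3 of each site, so after position 5.
Linear molecule, 1 cut → 2 fragments:
  1–5 → 5 bp
  6–104 → 99 bp
Sorted largest to smallest: 99, 5 bp.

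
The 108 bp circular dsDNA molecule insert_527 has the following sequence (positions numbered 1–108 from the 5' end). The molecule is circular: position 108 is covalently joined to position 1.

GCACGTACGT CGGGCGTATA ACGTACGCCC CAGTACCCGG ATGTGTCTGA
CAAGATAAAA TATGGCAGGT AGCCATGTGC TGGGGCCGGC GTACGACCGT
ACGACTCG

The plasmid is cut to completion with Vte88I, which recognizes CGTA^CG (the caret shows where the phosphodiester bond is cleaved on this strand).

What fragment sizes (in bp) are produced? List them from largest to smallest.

68, 18, 14, 8 bp

Vte88I sites (CGTACG) start at positions 4, 22, 90, 98.
Vte88I cuts after base 4 of each site, so after positions 7, 25, 93, 101.
Circular molecule, 4 cuts → 4 fragments:
  8–25 → 18 bp
  26–93 → 68 bp
  94–101 → 8 bp
  102–108 then 1–7 → 7 + 7 = 14 bp
Sorted largest to smallest: 68, 18, 14, 8 bp.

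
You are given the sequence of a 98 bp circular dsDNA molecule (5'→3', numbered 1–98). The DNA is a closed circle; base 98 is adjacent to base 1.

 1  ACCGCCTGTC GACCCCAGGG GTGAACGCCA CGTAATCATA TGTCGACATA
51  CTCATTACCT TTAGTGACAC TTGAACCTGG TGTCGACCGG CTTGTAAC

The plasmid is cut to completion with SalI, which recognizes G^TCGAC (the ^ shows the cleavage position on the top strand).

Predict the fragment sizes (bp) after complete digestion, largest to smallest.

SalI sites (GTCGAC) start at positions 8, 42, 82.
SalI cuts after the first base of each site, so after positions 8, 42, 82.
Circular molecule, 3 cuts → 3 fragments:
  9–42 → 34 bp
  43–82 → 40 bp
  83–98 then 1–8 → 16 + 8 = 24 bp
Sorted largest to smallest: 40, 34, 24 bp.

40, 34, 24 bp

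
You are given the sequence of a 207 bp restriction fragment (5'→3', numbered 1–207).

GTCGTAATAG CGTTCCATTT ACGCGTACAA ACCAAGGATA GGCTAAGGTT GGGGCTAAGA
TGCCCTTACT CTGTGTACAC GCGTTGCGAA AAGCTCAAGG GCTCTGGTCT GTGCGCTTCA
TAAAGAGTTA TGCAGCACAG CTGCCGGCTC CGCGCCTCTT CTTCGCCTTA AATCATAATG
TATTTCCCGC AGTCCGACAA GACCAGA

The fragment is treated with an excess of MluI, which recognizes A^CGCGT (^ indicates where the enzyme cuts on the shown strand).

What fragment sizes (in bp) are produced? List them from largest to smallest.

MluI sites (ACGCGT) start at positions 21, 79.
MluI cuts after the first base of each site, so after positions 21, 79.
Linear molecule, 2 cuts → 3 fragments:
  1–21 → 21 bp
  22–79 → 58 bp
  80–207 → 128 bp
Sorted largest to smallest: 128, 58, 21 bp.

128, 58, 21 bp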